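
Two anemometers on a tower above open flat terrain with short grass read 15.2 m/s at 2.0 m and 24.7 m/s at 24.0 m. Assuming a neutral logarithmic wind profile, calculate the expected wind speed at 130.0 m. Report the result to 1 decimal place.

Log law: V ∝ ln(z/z₀). From the pair, with r = V₁/V₂ = 0.61538,
ln z₀ = (ln z₁ − r·ln z₂)/(1 − r) = (0.6931 − 0.61538×3.1781)/0.38462 = -3.2827 → z₀ = 0.03753 m
V₃ = V₁ · ln(z₃/z₀)/ln(z₁/z₀) = 15.2 × 8.1502/3.9759 = 31.1590 m/s

31.2 m/s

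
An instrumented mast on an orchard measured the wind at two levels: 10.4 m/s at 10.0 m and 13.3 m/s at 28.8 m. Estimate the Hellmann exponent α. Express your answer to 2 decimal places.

α ≈ 0.23

Power law: V₂/V₁ = (z₂/z₁)^α ⇒ α = ln(V₂/V₁) / ln(z₂/z₁)
α = ln(13.3/10.4) / ln(28.8/10.0) = ln(1.2788) / ln(2.8800)
  = 0.24596 / 1.05779 = 0.23252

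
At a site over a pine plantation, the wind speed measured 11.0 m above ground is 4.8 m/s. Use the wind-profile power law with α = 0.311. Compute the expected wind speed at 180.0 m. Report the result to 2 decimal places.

Power-law profile: V₂ = V₁ · (z₂/z₁)^α
V₂ = 4.8 × (180.0/11.0)^0.311 = 4.8 × (16.3636)^0.311
    = 4.8 × 2.3852 = 11.4487 m/s

11.45 m/s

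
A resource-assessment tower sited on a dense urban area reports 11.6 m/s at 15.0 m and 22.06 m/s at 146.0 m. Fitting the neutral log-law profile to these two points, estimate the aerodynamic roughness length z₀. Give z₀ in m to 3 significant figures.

z₀ ≈ 1.20 m

Log law: V(z) ∝ ln(z/z₀). With r = V₁/V₂ = 11.6/22.06 = 0.52584,
r · ln(z₂/z₀) = ln(z₁/z₀) ⇒ ln z₀ = (ln z₁ − r·ln z₂)/(1 − r)
ln z₀ = (2.70805 − 0.52584×4.98361) / 0.47416 = 0.1845
z₀ = exp(0.1845) = 1.203 m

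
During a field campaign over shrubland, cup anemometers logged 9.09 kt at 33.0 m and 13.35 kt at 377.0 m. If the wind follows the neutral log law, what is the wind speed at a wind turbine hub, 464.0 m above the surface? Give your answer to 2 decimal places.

Log law: V ∝ ln(z/z₀). From the pair, with r = V₁/V₂ = 0.68090,
ln z₀ = (ln z₁ − r·ln z₂)/(1 − r) = (3.4965 − 0.68090×5.9322)/0.31910 = -1.7009 → z₀ = 0.1825 m
V₃ = V₁ · ln(z₃/z₀)/ln(z₁/z₀) = 9.09 × 7.8408/5.1974 = 13.7132 kt

13.71 kt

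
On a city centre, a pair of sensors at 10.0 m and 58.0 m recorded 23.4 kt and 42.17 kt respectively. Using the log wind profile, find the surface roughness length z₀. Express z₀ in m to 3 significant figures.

z₀ ≈ 1.12 m

Log law: V(z) ∝ ln(z/z₀). With r = V₁/V₂ = 23.4/42.17 = 0.55490,
r · ln(z₂/z₀) = ln(z₁/z₀) ⇒ ln z₀ = (ln z₁ − r·ln z₂)/(1 − r)
ln z₀ = (2.30259 − 0.55490×4.06044) / 0.44510 = 0.1111
z₀ = exp(0.1111) = 1.118 m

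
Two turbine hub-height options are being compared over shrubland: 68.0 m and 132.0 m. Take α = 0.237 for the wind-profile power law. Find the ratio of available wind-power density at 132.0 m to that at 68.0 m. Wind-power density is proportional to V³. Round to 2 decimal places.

Speed ratio: V_B/V_A = (z_B/z_A)^α = (132.0/68.0)^0.237 = (1.9412)^0.237 = 1.17023
Power-density ratio: P_B/P_A = (V_B/V_A)³ = (1.17023)³ = 1.60256

1.60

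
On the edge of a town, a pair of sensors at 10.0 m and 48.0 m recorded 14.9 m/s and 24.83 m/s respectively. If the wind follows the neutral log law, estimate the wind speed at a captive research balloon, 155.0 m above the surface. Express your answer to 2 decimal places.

32.25 m/s

Log law: V ∝ ln(z/z₀). From the pair, with r = V₁/V₂ = 0.60008,
ln z₀ = (ln z₁ − r·ln z₂)/(1 − r) = (2.3026 − 0.60008×3.8712)/0.39992 = -0.0511 → z₀ = 0.9502 m
V₃ = V₁ · ln(z₃/z₀)/ln(z₁/z₀) = 14.9 × 5.0946/2.3537 = 32.2507 m/s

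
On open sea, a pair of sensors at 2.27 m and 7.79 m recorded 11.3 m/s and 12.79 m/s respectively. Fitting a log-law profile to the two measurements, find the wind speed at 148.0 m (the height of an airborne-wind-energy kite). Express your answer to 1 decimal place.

Log law: V ∝ ln(z/z₀). From the pair, with r = V₁/V₂ = 0.88350,
ln z₀ = (ln z₁ − r·ln z₂)/(1 − r) = (0.8198 − 0.88350×2.0528)/0.11650 = -8.5316 → z₀ = 0.0001971 m
V₃ = V₁ · ln(z₃/z₀)/ln(z₁/z₀) = 11.3 × 13.5288/9.3514 = 16.3479 m/s

16.3 m/s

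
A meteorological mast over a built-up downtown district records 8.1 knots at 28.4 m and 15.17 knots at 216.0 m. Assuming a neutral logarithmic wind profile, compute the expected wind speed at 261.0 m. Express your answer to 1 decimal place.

Log law: V ∝ ln(z/z₀). From the pair, with r = V₁/V₂ = 0.53395,
ln z₀ = (ln z₁ − r·ln z₂)/(1 − r) = (3.3464 − 0.53395×5.3753)/0.46605 = 1.0219 → z₀ = 2.779 m
V₃ = V₁ · ln(z₃/z₀)/ln(z₁/z₀) = 8.1 × 4.5426/2.3245 = 15.8294 knots

15.8 knots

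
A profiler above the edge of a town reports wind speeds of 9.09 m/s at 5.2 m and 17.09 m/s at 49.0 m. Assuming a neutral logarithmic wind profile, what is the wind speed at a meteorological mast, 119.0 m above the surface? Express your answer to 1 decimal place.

20.3 m/s

Log law: V ∝ ln(z/z₀). From the pair, with r = V₁/V₂ = 0.53189,
ln z₀ = (ln z₁ − r·ln z₂)/(1 − r) = (1.6487 − 0.53189×3.8918)/0.46811 = -0.9001 → z₀ = 0.4065 m
V₃ = V₁ · ln(z₃/z₀)/ln(z₁/z₀) = 9.09 × 5.6793/2.5488 = 20.2545 m/s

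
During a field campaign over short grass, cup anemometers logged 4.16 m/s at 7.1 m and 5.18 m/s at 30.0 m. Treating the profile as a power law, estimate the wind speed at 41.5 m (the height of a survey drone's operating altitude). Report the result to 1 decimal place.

5.4 m/s

First find α: α = ln(V₂/V₁)/ln(z₂/z₁) = ln(5.18/4.16)/ln(30.0/7.1) = 0.21929/1.44110 = 0.1522
Extrapolate from 30.0 m to 41.5 m: V₃ = 5.18 × (41.5/30.0)^0.1522 = 5.18 × 1.0506 = 5.4422 m/s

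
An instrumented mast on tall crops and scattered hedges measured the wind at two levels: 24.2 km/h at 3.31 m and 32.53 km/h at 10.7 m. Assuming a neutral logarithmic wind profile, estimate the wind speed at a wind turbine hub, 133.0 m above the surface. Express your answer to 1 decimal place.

50.4 km/h

Log law: V ∝ ln(z/z₀). From the pair, with r = V₁/V₂ = 0.74393,
ln z₀ = (ln z₁ − r·ln z₂)/(1 − r) = (1.1969 − 0.74393×2.3702)/0.25607 = -2.2117 → z₀ = 0.1095 m
V₃ = V₁ · ln(z₃/z₀)/ln(z₁/z₀) = 24.2 × 7.1020/3.4086 = 50.4219 km/h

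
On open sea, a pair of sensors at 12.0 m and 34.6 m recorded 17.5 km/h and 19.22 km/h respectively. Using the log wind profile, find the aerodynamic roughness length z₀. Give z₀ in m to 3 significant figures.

z₀ ≈ 0.000251 m

Log law: V(z) ∝ ln(z/z₀). With r = V₁/V₂ = 17.5/19.22 = 0.91051,
r · ln(z₂/z₀) = ln(z₁/z₀) ⇒ ln z₀ = (ln z₁ − r·ln z₂)/(1 − r)
ln z₀ = (2.48491 − 0.91051×3.54385) / 0.08949 = -8.2893
z₀ = exp(-8.2893) = 0.0002512 m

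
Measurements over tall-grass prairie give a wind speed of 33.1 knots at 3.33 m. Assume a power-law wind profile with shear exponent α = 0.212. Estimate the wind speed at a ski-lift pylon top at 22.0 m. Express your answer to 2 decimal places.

49.39 knots

Power-law profile: V₂ = V₁ · (z₂/z₁)^α
V₂ = 33.1 × (22.0/3.33)^0.212 = 33.1 × (6.6066)^0.212
    = 33.1 × 1.4922 = 49.3928 knots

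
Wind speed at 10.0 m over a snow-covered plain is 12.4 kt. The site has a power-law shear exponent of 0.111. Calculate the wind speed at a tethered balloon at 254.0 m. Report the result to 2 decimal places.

17.76 kt

Power-law profile: V₂ = V₁ · (z₂/z₁)^α
V₂ = 12.4 × (254.0/10.0)^0.111 = 12.4 × (25.4000)^0.111
    = 12.4 × 1.4320 = 17.7565 kt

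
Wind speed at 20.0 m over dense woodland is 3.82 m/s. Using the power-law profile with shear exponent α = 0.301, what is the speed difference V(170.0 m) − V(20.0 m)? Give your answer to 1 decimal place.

Power law: V₂ = V₁ · (z₂/z₁)^α = 3.82 × (8.5000)^0.301 = 7.2748 m/s
ΔV = 7.2748 − 3.82 = 3.4548 m/s

3.5 m/s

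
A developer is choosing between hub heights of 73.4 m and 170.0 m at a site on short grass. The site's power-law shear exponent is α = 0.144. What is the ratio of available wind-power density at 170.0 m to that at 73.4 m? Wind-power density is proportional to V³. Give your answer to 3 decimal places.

Speed ratio: V_B/V_A = (z_B/z_A)^α = (170.0/73.4)^0.144 = (2.3161)^0.144 = 1.12856
Power-density ratio: P_B/P_A = (V_B/V_A)³ = (1.12856)³ = 1.43739

1.437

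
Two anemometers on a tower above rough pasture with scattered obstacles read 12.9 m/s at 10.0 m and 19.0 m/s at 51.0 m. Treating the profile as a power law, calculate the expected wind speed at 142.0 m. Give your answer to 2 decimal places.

First find α: α = ln(V₂/V₁)/ln(z₂/z₁) = ln(19.0/12.9)/ln(51.0/10.0) = 0.38721/1.62924 = 0.2377
Extrapolate from 51.0 m to 142.0 m: V₃ = 19.0 × (142.0/51.0)^0.2377 = 19.0 × 1.2755 = 24.2352 m/s

24.24 m/s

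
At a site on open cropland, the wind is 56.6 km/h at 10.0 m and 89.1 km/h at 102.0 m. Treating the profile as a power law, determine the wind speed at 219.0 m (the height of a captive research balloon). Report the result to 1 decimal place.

103.4 km/h

First find α: α = ln(V₂/V₁)/ln(z₂/z₁) = ln(89.1/56.6)/ln(102.0/10.0) = 0.45375/2.32239 = 0.1954
Extrapolate from 102.0 m to 219.0 m: V₃ = 89.1 × (219.0/102.0)^0.1954 = 89.1 × 1.1610 = 103.4460 km/h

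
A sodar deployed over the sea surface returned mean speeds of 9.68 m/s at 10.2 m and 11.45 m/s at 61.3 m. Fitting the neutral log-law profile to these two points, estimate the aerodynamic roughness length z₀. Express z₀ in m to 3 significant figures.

z₀ ≈ 0.000561 m

Log law: V(z) ∝ ln(z/z₀). With r = V₁/V₂ = 9.68/11.45 = 0.84541,
r · ln(z₂/z₀) = ln(z₁/z₀) ⇒ ln z₀ = (ln z₁ − r·ln z₂)/(1 − r)
ln z₀ = (2.32239 − 0.84541×4.11578) / 0.15459 = -7.4855
z₀ = exp(-7.4855) = 0.0005611 m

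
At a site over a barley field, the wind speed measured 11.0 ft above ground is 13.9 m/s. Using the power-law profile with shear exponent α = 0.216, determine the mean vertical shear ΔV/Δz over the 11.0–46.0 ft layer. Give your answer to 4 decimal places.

Power law: V₂ = V₁ · (z₂/z₁)^α = 13.9 × (4.1818)^0.216 = 18.9334 m/s
ΔV/Δz = (18.9334 − 13.9)/(46.0 − 11.0) = 5.0334/35.0000 = 0.14381 m/s/ft

0.1438 m/s/ft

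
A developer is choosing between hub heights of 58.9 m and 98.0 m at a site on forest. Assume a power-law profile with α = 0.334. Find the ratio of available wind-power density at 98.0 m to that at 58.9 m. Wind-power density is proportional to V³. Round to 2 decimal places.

Speed ratio: V_B/V_A = (z_B/z_A)^α = (98.0/58.9)^0.334 = (1.6638)^0.334 = 1.18536
Power-density ratio: P_B/P_A = (V_B/V_A)³ = (1.18536)³ = 1.66553

1.67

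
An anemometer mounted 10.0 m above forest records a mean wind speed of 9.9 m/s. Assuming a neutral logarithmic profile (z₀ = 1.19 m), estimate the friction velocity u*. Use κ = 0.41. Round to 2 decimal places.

Log law: V(z) = (u*/κ) · ln(z/z₀) ⇒ u* = κ · V / ln(z/z₀)
u* = 0.41 × 9.9 / ln(10.0/1.19) = 0.41 × 9.9 / 2.1286
   = 4.0590 / 2.1286 = 1.9069 m/s

u* ≈ 1.91 m/s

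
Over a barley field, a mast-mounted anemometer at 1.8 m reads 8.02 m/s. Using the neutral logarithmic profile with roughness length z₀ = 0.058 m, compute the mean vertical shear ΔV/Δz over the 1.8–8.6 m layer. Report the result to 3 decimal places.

0.537 m/s/m

Log law: V₂ = V₁ · ln(z₂/z₀)/ln(z₁/z₀) = 8.02 × 4.9991/3.4351 = 11.6714 m/s
ΔV/Δz = (11.6714 − 8.02)/(8.6 − 1.8) = 3.6514/6.8000 = 0.53698 m/s/m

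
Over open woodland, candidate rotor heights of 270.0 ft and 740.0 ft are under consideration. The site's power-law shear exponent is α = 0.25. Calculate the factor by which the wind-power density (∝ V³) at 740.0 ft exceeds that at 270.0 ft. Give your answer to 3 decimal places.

2.130

Speed ratio: V_B/V_A = (z_B/z_A)^α = (740.0/270.0)^0.25 = (2.7407)^0.25 = 1.28667
Power-density ratio: P_B/P_A = (V_B/V_A)³ = (1.28667)³ = 2.13010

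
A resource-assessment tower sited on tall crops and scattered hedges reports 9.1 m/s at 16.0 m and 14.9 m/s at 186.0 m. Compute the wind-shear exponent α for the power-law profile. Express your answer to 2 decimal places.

α ≈ 0.20

Power law: V₂/V₁ = (z₂/z₁)^α ⇒ α = ln(V₂/V₁) / ln(z₂/z₁)
α = ln(14.9/9.1) / ln(186.0/16.0) = ln(1.6374) / ln(11.6250)
  = 0.49309 / 2.45316 = 0.20100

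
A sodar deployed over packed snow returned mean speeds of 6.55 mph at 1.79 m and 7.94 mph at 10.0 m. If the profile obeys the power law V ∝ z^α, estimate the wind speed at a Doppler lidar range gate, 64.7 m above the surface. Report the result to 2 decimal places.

First find α: α = ln(V₂/V₁)/ln(z₂/z₁) = ln(7.94/6.55)/ln(10.0/1.79) = 0.19245/1.72037 = 0.1119
Extrapolate from 10.0 m to 64.7 m: V₃ = 7.94 × (64.7/10.0)^0.1119 = 7.94 × 1.2323 = 9.7843 mph

9.78 mph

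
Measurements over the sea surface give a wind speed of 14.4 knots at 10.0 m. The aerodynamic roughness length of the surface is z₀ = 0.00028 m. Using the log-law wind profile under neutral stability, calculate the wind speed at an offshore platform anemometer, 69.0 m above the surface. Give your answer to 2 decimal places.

17.05 knots

Log law: V(z) ∝ ln(z/z₀), so V₂/V₁ = ln(z₂/z₀) / ln(z₁/z₀).
ln(69.0/0.00028) = 12.4148, ln(10.0/0.00028) = 10.4833
V₂ = 14.4 × 12.4148/10.4833 = 14.4 × 1.1842 = 17.0532 knots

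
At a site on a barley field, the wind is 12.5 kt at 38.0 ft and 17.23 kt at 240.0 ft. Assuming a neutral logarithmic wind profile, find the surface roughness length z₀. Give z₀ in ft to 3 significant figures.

z₀ ≈ 0.291 ft

Log law: V(z) ∝ ln(z/z₀). With r = V₁/V₂ = 12.5/17.23 = 0.72548,
r · ln(z₂/z₀) = ln(z₁/z₀) ⇒ ln z₀ = (ln z₁ − r·ln z₂)/(1 − r)
ln z₀ = (3.63759 − 0.72548×5.48064) / 0.27452 = -1.2331
z₀ = exp(-1.2331) = 0.2914 ft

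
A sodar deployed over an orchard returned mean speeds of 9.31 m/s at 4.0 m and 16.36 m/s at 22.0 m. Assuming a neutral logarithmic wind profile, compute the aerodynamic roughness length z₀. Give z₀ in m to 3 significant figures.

z₀ ≈ 0.421 m

Log law: V(z) ∝ ln(z/z₀). With r = V₁/V₂ = 9.31/16.36 = 0.56907,
r · ln(z₂/z₀) = ln(z₁/z₀) ⇒ ln z₀ = (ln z₁ − r·ln z₂)/(1 − r)
ln z₀ = (1.38629 − 0.56907×3.09104) / 0.43093 = -0.8649
z₀ = exp(-0.8649) = 0.4211 m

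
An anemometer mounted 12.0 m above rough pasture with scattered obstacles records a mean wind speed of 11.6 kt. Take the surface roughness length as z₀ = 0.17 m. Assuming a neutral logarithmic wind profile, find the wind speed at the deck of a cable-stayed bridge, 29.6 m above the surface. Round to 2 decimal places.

14.06 kt

Log law: V(z) ∝ ln(z/z₀), so V₂/V₁ = ln(z₂/z₀) / ln(z₁/z₀).
ln(29.6/0.17) = 5.1597, ln(12.0/0.17) = 4.2569
V₂ = 11.6 × 5.1597/4.2569 = 11.6 × 1.2121 = 14.0603 kt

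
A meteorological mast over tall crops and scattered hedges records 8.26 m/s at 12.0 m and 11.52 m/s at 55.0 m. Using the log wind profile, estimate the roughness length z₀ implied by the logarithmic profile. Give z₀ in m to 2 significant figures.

z₀ ≈ 0.25 m

Log law: V(z) ∝ ln(z/z₀). With r = V₁/V₂ = 8.26/11.52 = 0.71701,
r · ln(z₂/z₀) = ln(z₁/z₀) ⇒ ln z₀ = (ln z₁ − r·ln z₂)/(1 − r)
ln z₀ = (2.48491 − 0.71701×4.00733) / 0.28299 = -1.3725
z₀ = exp(-1.3725) = 0.2535 m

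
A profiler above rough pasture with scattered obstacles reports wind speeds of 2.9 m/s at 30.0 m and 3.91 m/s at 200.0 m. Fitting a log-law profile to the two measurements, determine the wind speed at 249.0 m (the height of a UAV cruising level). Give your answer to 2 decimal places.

Log law: V ∝ ln(z/z₀). From the pair, with r = V₁/V₂ = 0.74169,
ln z₀ = (ln z₁ − r·ln z₂)/(1 − r) = (3.4012 − 0.74169×5.2983)/0.25831 = -2.0460 → z₀ = 0.1293 m
V₃ = V₁ · ln(z₃/z₀)/ln(z₁/z₀) = 2.9 × 7.5634/5.4472 = 4.0267 m/s

4.03 m/s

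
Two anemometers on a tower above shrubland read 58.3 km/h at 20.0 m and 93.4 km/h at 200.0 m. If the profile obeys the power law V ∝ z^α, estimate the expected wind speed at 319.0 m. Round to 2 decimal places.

102.77 km/h

First find α: α = ln(V₂/V₁)/ln(z₂/z₁) = ln(93.4/58.3)/ln(200.0/20.0) = 0.47129/2.30259 = 0.2047
Extrapolate from 200.0 m to 319.0 m: V₃ = 93.4 × (319.0/200.0)^0.2047 = 93.4 × 1.1003 = 102.7656 km/h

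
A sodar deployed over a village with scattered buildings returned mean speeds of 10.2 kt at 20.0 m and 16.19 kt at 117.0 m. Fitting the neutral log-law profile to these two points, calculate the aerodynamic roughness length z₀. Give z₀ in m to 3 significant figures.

Log law: V(z) ∝ ln(z/z₀). With r = V₁/V₂ = 10.2/16.19 = 0.63002,
r · ln(z₂/z₀) = ln(z₁/z₀) ⇒ ln z₀ = (ln z₁ − r·ln z₂)/(1 − r)
ln z₀ = (2.99573 − 0.63002×4.76217) / 0.36998 = -0.0122
z₀ = exp(-0.0122) = 0.9878 m

z₀ ≈ 0.988 m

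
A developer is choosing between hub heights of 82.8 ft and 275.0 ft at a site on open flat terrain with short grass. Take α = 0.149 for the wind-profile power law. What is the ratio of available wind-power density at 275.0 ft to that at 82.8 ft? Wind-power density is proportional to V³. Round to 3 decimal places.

Speed ratio: V_B/V_A = (z_B/z_A)^α = (275.0/82.8)^0.149 = (3.3213)^0.149 = 1.19584
Power-density ratio: P_B/P_A = (V_B/V_A)³ = (1.19584)³ = 1.71010

1.710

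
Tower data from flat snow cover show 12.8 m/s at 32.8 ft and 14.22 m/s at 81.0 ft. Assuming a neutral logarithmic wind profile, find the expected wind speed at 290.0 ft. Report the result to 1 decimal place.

Log law: V ∝ ln(z/z₀). From the pair, with r = V₁/V₂ = 0.90014,
ln z₀ = (ln z₁ − r·ln z₂)/(1 − r) = (3.4904 − 0.90014×4.3944)/0.09986 = -4.6585 → z₀ = 0.009481 ft
V₃ = V₁ · ln(z₃/z₀)/ln(z₁/z₀) = 12.8 × 10.3284/8.1489 = 16.2234 m/s

16.2 m/s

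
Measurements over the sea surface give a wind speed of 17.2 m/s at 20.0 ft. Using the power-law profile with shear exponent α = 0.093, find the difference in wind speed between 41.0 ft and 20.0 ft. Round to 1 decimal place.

1.2 m/s

Power law: V₂ = V₁ · (z₂/z₁)^α = 17.2 × (2.0500)^0.093 = 18.3875 m/s
ΔV = 18.3875 − 17.2 = 1.1875 m/s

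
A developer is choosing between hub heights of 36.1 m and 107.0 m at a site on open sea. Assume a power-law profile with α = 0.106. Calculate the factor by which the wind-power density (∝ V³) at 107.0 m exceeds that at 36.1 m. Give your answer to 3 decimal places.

1.413

Speed ratio: V_B/V_A = (z_B/z_A)^α = (107.0/36.1)^0.106 = (2.9640)^0.106 = 1.12207
Power-density ratio: P_B/P_A = (V_B/V_A)³ = (1.12207)³ = 1.41272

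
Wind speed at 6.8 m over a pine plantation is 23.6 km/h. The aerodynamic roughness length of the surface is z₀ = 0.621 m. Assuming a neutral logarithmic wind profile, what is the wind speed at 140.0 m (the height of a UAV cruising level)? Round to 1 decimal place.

53.4 km/h

Log law: V(z) ∝ ln(z/z₀), so V₂/V₁ = ln(z₂/z₀) / ln(z₁/z₀).
ln(140.0/0.621) = 5.4181, ln(6.8/0.621) = 2.3933
V₂ = 23.6 × 5.4181/2.3933 = 23.6 × 2.2638 = 53.4258 km/h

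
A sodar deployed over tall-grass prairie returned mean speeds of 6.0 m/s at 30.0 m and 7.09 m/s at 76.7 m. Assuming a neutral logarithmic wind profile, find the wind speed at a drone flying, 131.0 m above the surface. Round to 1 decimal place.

Log law: V ∝ ln(z/z₀). From the pair, with r = V₁/V₂ = 0.84626,
ln z₀ = (ln z₁ − r·ln z₂)/(1 − r) = (3.4012 − 0.84626×4.3399)/0.15374 = -1.7660 → z₀ = 0.1710 m
V₃ = V₁ · ln(z₃/z₀)/ln(z₁/z₀) = 6.0 × 6.6412/5.1672 = 7.7116 m/s

7.7 m/s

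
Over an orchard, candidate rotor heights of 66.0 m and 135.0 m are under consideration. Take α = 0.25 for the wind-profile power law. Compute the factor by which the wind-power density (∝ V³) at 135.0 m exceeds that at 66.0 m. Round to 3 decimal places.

1.710

Speed ratio: V_B/V_A = (z_B/z_A)^α = (135.0/66.0)^0.25 = (2.0455)^0.25 = 1.19591
Power-density ratio: P_B/P_A = (V_B/V_A)³ = (1.19591)³ = 1.71038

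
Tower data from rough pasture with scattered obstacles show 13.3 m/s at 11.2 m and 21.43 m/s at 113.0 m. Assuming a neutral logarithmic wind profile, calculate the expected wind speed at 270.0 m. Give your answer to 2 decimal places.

Log law: V ∝ ln(z/z₀). From the pair, with r = V₁/V₂ = 0.62063,
ln z₀ = (ln z₁ − r·ln z₂)/(1 − r) = (2.4159 − 0.62063×4.7274)/0.37937 = -1.3655 → z₀ = 0.2553 m
V₃ = V₁ · ln(z₃/z₀)/ln(z₁/z₀) = 13.3 × 6.9639/3.7814 = 24.4936 m/s

24.49 m/s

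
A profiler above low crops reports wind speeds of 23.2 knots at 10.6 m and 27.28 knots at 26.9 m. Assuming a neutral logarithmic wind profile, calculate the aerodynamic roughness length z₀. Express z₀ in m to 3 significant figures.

Log law: V(z) ∝ ln(z/z₀). With r = V₁/V₂ = 23.2/27.28 = 0.85044,
r · ln(z₂/z₀) = ln(z₁/z₀) ⇒ ln z₀ = (ln z₁ − r·ln z₂)/(1 − r)
ln z₀ = (2.36085 − 0.85044×3.29213) / 0.14956 = -2.9346
z₀ = exp(-2.9346) = 0.05315 m

z₀ ≈ 0.0532 m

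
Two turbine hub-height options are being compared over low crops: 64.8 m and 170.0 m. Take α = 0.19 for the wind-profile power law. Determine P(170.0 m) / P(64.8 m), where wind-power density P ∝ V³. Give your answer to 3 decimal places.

Speed ratio: V_B/V_A = (z_B/z_A)^α = (170.0/64.8)^0.19 = (2.6235)^0.19 = 1.20112
Power-density ratio: P_B/P_A = (V_B/V_A)³ = (1.20112)³ = 1.73284

1.733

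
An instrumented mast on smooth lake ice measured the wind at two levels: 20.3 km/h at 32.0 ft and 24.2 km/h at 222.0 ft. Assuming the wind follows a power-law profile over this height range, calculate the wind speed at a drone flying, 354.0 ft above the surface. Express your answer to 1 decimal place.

25.2 km/h

First find α: α = ln(V₂/V₁)/ln(z₂/z₁) = ln(24.2/20.3)/ln(222.0/32.0) = 0.17573/1.93694 = 0.0907
Extrapolate from 222.0 ft to 354.0 ft: V₃ = 24.2 × (354.0/222.0)^0.0907 = 24.2 × 1.0432 = 25.2465 km/h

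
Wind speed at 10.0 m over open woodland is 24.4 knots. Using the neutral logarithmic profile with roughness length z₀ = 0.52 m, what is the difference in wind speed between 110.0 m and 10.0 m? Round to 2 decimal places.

Log law: V₂ = V₁ · ln(z₂/z₀)/ln(z₁/z₀) = 24.4 × 5.3544/2.9565 = 44.1898 knots
ΔV = 44.1898 − 24.4 = 19.7898 knots

19.79 knots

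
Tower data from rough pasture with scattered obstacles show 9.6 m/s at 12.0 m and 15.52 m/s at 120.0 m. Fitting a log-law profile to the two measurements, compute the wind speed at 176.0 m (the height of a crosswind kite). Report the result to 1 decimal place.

16.5 m/s

Log law: V ∝ ln(z/z₀). From the pair, with r = V₁/V₂ = 0.61856,
ln z₀ = (ln z₁ − r·ln z₂)/(1 − r) = (2.4849 − 0.61856×4.7875)/0.38144 = -1.2490 → z₀ = 0.2868 m
V₃ = V₁ · ln(z₃/z₀)/ln(z₁/z₀) = 9.6 × 6.4195/3.7339 = 16.5047 m/s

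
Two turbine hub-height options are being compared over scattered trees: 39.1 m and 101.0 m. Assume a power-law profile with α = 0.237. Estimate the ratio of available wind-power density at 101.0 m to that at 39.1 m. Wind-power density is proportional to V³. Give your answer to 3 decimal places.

1.964

Speed ratio: V_B/V_A = (z_B/z_A)^α = (101.0/39.1)^0.237 = (2.5831)^0.237 = 1.25221
Power-density ratio: P_B/P_A = (V_B/V_A)³ = (1.25221)³ = 1.96352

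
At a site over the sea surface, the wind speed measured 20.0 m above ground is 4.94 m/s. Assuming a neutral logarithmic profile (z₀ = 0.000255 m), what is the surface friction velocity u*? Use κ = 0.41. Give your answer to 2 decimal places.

u* ≈ 0.18 m/s

Log law: V(z) = (u*/κ) · ln(z/z₀) ⇒ u* = κ · V / ln(z/z₀)
u* = 0.41 × 4.94 / ln(20.0/0.000255) = 0.41 × 4.94 / 11.2700
   = 2.0254 / 11.2700 = 0.1797 m/s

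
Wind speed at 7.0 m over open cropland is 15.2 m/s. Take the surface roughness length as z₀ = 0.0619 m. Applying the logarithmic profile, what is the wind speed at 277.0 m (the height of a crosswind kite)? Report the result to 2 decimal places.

Log law: V(z) ∝ ln(z/z₀), so V₂/V₁ = ln(z₂/z₀) / ln(z₁/z₀).
ln(277.0/0.0619) = 8.4063, ln(7.0/0.0619) = 4.7281
V₂ = 15.2 × 8.4063/4.7281 = 15.2 × 1.7779 = 27.0243 m/s

27.02 m/s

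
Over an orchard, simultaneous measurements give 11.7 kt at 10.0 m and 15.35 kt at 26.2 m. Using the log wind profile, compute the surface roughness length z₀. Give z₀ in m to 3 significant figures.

z₀ ≈ 0.456 m

Log law: V(z) ∝ ln(z/z₀). With r = V₁/V₂ = 11.7/15.35 = 0.76221,
r · ln(z₂/z₀) = ln(z₁/z₀) ⇒ ln z₀ = (ln z₁ − r·ln z₂)/(1 − r)
ln z₀ = (2.30259 − 0.76221×3.26576) / 0.23779 = -0.7849
z₀ = exp(-0.7849) = 0.4562 m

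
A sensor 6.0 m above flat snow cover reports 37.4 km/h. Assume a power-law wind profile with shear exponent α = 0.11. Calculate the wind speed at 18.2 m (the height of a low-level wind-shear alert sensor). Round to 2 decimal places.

Power-law profile: V₂ = V₁ · (z₂/z₁)^α
V₂ = 37.4 × (18.2/6.0)^0.11 = 37.4 × (3.0333)^0.11
    = 37.4 × 1.1298 = 42.2555 km/h

42.26 km/h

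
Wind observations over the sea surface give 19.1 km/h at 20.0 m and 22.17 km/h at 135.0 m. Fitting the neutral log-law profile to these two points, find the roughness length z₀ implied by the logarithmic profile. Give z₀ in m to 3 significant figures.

Log law: V(z) ∝ ln(z/z₀). With r = V₁/V₂ = 19.1/22.17 = 0.86152,
r · ln(z₂/z₀) = ln(z₁/z₀) ⇒ ln z₀ = (ln z₁ − r·ln z₂)/(1 − r)
ln z₀ = (2.99573 − 0.86152×4.90527) / 0.13848 = -8.8845
z₀ = exp(-8.8845) = 0.0001385 m

z₀ ≈ 0.000139 m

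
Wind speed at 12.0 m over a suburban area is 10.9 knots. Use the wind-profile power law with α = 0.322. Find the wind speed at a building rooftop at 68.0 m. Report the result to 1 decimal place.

19.1 knots

Power-law profile: V₂ = V₁ · (z₂/z₁)^α
V₂ = 10.9 × (68.0/12.0)^0.322 = 10.9 × (5.6667)^0.322
    = 10.9 × 1.7481 = 19.0545 knots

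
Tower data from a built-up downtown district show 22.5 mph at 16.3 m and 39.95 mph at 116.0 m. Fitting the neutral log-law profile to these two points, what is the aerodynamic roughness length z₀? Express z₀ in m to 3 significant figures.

Log law: V(z) ∝ ln(z/z₀). With r = V₁/V₂ = 22.5/39.95 = 0.56320,
r · ln(z₂/z₀) = ln(z₁/z₀) ⇒ ln z₀ = (ln z₁ − r·ln z₂)/(1 − r)
ln z₀ = (2.79117 − 0.56320×4.75359) / 0.43680 = 0.2608
z₀ = exp(0.2608) = 1.298 m

z₀ ≈ 1.30 m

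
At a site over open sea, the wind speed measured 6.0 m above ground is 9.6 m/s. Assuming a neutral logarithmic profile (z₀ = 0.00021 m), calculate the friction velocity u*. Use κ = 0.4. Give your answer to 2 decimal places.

u* ≈ 0.37 m/s

Log law: V(z) = (u*/κ) · ln(z/z₀) ⇒ u* = κ · V / ln(z/z₀)
u* = 0.4 × 9.6 / ln(6.0/0.00021) = 0.4 × 9.6 / 10.2602
   = 3.8400 / 10.2602 = 0.3743 m/s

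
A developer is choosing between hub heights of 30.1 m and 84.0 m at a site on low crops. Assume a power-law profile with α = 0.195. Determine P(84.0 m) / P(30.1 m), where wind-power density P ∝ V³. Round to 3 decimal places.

1.823

Speed ratio: V_B/V_A = (z_B/z_A)^α = (84.0/30.1)^0.195 = (2.7907)^0.195 = 1.22156
Power-density ratio: P_B/P_A = (V_B/V_A)³ = (1.22156)³ = 1.82281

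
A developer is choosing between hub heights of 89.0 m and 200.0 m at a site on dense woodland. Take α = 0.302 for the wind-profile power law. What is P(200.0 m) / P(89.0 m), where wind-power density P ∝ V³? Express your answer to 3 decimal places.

2.083

Speed ratio: V_B/V_A = (z_B/z_A)^α = (200.0/89.0)^0.302 = (2.2472)^0.302 = 1.27701
Power-density ratio: P_B/P_A = (V_B/V_A)³ = (1.27701)³ = 2.08250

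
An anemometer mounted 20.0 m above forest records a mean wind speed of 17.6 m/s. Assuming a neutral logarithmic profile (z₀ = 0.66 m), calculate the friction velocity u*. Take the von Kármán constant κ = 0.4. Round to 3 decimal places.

Log law: V(z) = (u*/κ) · ln(z/z₀) ⇒ u* = κ · V / ln(z/z₀)
u* = 0.4 × 17.6 / ln(20.0/0.66) = 0.4 × 17.6 / 3.4112
   = 7.0400 / 3.4112 = 2.0638 m/s

u* ≈ 2.064 m/s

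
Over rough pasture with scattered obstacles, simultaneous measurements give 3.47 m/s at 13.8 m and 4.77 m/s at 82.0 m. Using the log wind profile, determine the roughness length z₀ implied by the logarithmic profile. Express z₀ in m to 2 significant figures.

Log law: V(z) ∝ ln(z/z₀). With r = V₁/V₂ = 3.47/4.77 = 0.72746,
r · ln(z₂/z₀) = ln(z₁/z₀) ⇒ ln z₀ = (ln z₁ − r·ln z₂)/(1 − r)
ln z₀ = (2.62467 − 0.72746×4.40672) / 0.27254 = -2.1320
z₀ = exp(-2.1320) = 0.1186 m

z₀ ≈ 0.12 m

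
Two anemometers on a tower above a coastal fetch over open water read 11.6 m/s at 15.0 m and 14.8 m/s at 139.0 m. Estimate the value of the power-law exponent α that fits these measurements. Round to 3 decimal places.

α ≈ 0.109

Power law: V₂/V₁ = (z₂/z₁)^α ⇒ α = ln(V₂/V₁) / ln(z₂/z₁)
α = ln(14.8/11.6) / ln(139.0/15.0) = ln(1.2759) / ln(9.2667)
  = 0.24362 / 2.22642 = 0.10942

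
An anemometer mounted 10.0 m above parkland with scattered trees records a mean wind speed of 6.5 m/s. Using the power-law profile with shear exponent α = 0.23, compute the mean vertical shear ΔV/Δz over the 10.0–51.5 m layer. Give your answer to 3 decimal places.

0.072 m/s/m

Power law: V₂ = V₁ · (z₂/z₁)^α = 6.5 × (5.1500)^0.23 = 9.4761 m/s
ΔV/Δz = (9.4761 − 6.5)/(51.5 − 10.0) = 2.9761/41.5000 = 0.07171 m/s/m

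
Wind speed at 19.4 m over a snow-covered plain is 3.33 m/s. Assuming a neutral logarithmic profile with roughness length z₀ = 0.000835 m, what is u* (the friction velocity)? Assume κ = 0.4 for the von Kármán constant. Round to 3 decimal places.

Log law: V(z) = (u*/κ) · ln(z/z₀) ⇒ u* = κ · V / ln(z/z₀)
u* = 0.4 × 3.33 / ln(19.4/0.000835) = 0.4 × 3.33 / 10.0534
   = 1.3320 / 10.0534 = 0.1325 m/s

u* ≈ 0.132 m/s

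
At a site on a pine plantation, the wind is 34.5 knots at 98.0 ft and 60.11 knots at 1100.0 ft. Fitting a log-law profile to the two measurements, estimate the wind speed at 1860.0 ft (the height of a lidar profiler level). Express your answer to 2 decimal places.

65.67 knots

Log law: V ∝ ln(z/z₀). From the pair, with r = V₁/V₂ = 0.57395,
ln z₀ = (ln z₁ − r·ln z₂)/(1 − r) = (4.5850 − 0.57395×7.0031)/0.42605 = 1.3275 → z₀ = 3.772 ft
V₃ = V₁ · ln(z₃/z₀)/ln(z₁/z₀) = 34.5 × 6.2009/3.2575 = 65.6731 knots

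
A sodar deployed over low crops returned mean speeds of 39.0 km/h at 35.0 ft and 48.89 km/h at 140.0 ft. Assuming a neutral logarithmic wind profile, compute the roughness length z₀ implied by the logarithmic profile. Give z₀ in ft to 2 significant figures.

Log law: V(z) ∝ ln(z/z₀). With r = V₁/V₂ = 39.0/48.89 = 0.79771,
r · ln(z₂/z₀) = ln(z₁/z₀) ⇒ ln z₀ = (ln z₁ − r·ln z₂)/(1 − r)
ln z₀ = (3.55535 − 0.79771×4.94164) / 0.20229 = -1.9113
z₀ = exp(-1.9113) = 0.1479 ft

z₀ ≈ 0.15 ft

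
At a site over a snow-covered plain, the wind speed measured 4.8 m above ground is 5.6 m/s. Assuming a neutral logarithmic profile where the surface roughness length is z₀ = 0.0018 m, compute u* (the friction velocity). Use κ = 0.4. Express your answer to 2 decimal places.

u* ≈ 0.28 m/s

Log law: V(z) = (u*/κ) · ln(z/z₀) ⇒ u* = κ · V / ln(z/z₀)
u* = 0.4 × 5.6 / ln(4.8/0.0018) = 0.4 × 5.6 / 7.8886
   = 2.2400 / 7.8886 = 0.2840 m/s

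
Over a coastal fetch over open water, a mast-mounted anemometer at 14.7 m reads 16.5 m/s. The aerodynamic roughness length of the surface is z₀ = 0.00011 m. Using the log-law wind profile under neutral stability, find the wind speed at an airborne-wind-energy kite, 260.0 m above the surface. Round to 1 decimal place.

20.5 m/s

Log law: V(z) ∝ ln(z/z₀), so V₂/V₁ = ln(z₂/z₀) / ln(z₁/z₀).
ln(260.0/0.00011) = 14.6757, ln(14.7/0.00011) = 11.8029
V₂ = 16.5 × 14.6757/11.8029 = 16.5 × 1.2434 = 20.5161 m/s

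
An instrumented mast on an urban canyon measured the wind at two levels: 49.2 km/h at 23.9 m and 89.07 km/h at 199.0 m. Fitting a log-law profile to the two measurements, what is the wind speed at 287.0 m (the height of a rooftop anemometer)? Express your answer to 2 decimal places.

Log law: V ∝ ln(z/z₀). From the pair, with r = V₁/V₂ = 0.55237,
ln z₀ = (ln z₁ − r·ln z₂)/(1 − r) = (3.1739 − 0.55237×5.2933)/0.44763 = 0.5585 → z₀ = 1.748 m
V₃ = V₁ · ln(z₃/z₀)/ln(z₁/z₀) = 49.2 × 5.1010/2.6154 = 95.9584 km/h

95.96 km/h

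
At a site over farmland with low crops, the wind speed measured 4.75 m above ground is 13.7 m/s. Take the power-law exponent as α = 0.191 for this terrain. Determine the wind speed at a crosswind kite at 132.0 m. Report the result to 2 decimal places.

25.85 m/s

Power-law profile: V₂ = V₁ · (z₂/z₁)^α
V₂ = 13.7 × (132.0/4.75)^0.191 = 13.7 × (27.7895)^0.191
    = 13.7 × 1.8870 = 25.8525 m/s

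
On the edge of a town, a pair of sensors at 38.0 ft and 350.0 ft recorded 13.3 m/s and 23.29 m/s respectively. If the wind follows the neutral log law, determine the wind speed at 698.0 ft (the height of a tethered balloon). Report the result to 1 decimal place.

Log law: V ∝ ln(z/z₀). From the pair, with r = V₁/V₂ = 0.57106,
ln z₀ = (ln z₁ − r·ln z₂)/(1 − r) = (3.6376 − 0.57106×5.8579)/0.42894 = 0.6816 → z₀ = 1.977 ft
V₃ = V₁ · ln(z₃/z₀)/ln(z₁/z₀) = 13.3 × 5.8667/2.9560 = 26.3958 m/s

26.4 m/s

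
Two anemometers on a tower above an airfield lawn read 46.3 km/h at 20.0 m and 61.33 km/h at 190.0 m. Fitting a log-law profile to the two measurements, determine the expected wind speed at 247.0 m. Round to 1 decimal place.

63.1 km/h

Log law: V ∝ ln(z/z₀). From the pair, with r = V₁/V₂ = 0.75493,
ln z₀ = (ln z₁ − r·ln z₂)/(1 − r) = (2.9957 − 0.75493×5.2470)/0.24507 = -3.9394 → z₀ = 0.01946 m
V₃ = V₁ · ln(z₃/z₀)/ln(z₁/z₀) = 46.3 × 9.4488/6.9351 = 63.0816 km/h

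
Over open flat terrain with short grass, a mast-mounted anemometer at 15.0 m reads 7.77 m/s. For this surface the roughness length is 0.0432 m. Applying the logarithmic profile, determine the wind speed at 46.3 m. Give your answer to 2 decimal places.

9.27 m/s

Log law: V(z) ∝ ln(z/z₀), so V₂/V₁ = ln(z₂/z₀) / ln(z₁/z₀).
ln(46.3/0.0432) = 6.9771, ln(15.0/0.0432) = 5.8500
V₂ = 7.77 × 6.9771/5.8500 = 7.77 × 1.1927 = 9.2670 m/s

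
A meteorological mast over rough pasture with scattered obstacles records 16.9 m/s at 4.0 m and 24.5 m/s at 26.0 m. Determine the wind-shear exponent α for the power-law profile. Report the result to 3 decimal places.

Power law: V₂/V₁ = (z₂/z₁)^α ⇒ α = ln(V₂/V₁) / ln(z₂/z₁)
α = ln(24.5/16.9) / ln(26.0/4.0) = ln(1.4497) / ln(6.5000)
  = 0.37136 / 1.87180 = 0.19840

α ≈ 0.198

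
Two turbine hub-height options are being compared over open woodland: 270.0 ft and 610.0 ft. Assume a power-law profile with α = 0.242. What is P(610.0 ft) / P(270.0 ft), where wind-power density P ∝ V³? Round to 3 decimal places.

Speed ratio: V_B/V_A = (z_B/z_A)^α = (610.0/270.0)^0.242 = (2.2593)^0.242 = 1.21804
Power-density ratio: P_B/P_A = (V_B/V_A)³ = (1.21804)³ = 1.80709

1.807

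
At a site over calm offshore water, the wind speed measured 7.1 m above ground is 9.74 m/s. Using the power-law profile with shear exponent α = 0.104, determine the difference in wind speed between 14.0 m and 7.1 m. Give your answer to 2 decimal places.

0.71 m/s

Power law: V₂ = V₁ · (z₂/z₁)^α = 9.74 × (1.9718)^0.104 = 10.4526 m/s
ΔV = 10.4526 − 9.74 = 0.7126 m/s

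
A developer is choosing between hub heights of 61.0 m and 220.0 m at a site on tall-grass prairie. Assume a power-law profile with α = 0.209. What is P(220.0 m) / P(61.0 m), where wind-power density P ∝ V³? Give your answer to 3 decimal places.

2.235

Speed ratio: V_B/V_A = (z_B/z_A)^α = (220.0/61.0)^0.209 = (3.6066)^0.209 = 1.30747
Power-density ratio: P_B/P_A = (V_B/V_A)³ = (1.30747)³ = 2.23510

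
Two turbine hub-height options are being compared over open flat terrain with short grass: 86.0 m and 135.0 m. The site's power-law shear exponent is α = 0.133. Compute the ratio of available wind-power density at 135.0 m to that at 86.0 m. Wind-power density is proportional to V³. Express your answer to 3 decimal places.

Speed ratio: V_B/V_A = (z_B/z_A)^α = (135.0/86.0)^0.133 = (1.5698)^0.133 = 1.06181
Power-density ratio: P_B/P_A = (V_B/V_A)³ = (1.06181)³ = 1.19712

1.197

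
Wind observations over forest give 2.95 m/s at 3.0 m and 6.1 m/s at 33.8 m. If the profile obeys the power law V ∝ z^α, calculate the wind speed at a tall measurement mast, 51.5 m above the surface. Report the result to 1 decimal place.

First find α: α = ln(V₂/V₁)/ln(z₂/z₁) = ln(6.1/2.95)/ln(33.8/3.0) = 0.72648/2.42185 = 0.3000
Extrapolate from 33.8 m to 51.5 m: V₃ = 6.1 × (51.5/33.8)^0.3000 = 6.1 × 1.1346 = 6.9214 m/s

6.9 m/s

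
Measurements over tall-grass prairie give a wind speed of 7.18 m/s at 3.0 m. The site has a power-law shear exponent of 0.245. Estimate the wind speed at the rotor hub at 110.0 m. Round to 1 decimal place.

Power-law profile: V₂ = V₁ · (z₂/z₁)^α
V₂ = 7.18 × (110.0/3.0)^0.245 = 7.18 × (36.6667)^0.245
    = 7.18 × 2.4168 = 17.3529 m/s

17.4 m/s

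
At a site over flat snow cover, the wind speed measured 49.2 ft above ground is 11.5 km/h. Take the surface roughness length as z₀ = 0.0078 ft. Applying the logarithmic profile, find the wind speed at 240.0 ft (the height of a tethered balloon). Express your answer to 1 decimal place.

Log law: V(z) ∝ ln(z/z₀), so V₂/V₁ = ln(z₂/z₀) / ln(z₁/z₀).
ln(240.0/0.0078) = 10.3343, ln(49.2/0.0078) = 8.7495
V₂ = 11.5 × 10.3343/8.7495 = 11.5 × 1.1811 = 13.5829 km/h

13.6 km/h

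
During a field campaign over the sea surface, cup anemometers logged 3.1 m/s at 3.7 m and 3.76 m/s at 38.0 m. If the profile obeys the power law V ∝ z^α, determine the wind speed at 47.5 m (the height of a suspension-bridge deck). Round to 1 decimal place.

First find α: α = ln(V₂/V₁)/ln(z₂/z₁) = ln(3.76/3.1)/ln(38.0/3.7) = 0.19302/2.32925 = 0.0829
Extrapolate from 38.0 m to 47.5 m: V₃ = 3.76 × (47.5/38.0)^0.0829 = 3.76 × 1.0187 = 3.8302 m/s

3.8 m/s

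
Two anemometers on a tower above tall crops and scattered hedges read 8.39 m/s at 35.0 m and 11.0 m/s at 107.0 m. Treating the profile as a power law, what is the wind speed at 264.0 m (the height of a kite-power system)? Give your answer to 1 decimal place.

First find α: α = ln(V₂/V₁)/ln(z₂/z₁) = ln(11.0/8.39)/ln(107.0/35.0) = 0.27085/1.11748 = 0.2424
Extrapolate from 107.0 m to 264.0 m: V₃ = 11.0 × (264.0/107.0)^0.2424 = 11.0 × 1.2447 = 13.6917 m/s

13.7 m/s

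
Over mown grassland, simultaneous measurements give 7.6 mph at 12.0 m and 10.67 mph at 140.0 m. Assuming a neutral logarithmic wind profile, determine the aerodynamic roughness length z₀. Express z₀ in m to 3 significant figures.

z₀ ≈ 0.0274 m

Log law: V(z) ∝ ln(z/z₀). With r = V₁/V₂ = 7.6/10.67 = 0.71228,
r · ln(z₂/z₀) = ln(z₁/z₀) ⇒ ln z₀ = (ln z₁ − r·ln z₂)/(1 − r)
ln z₀ = (2.48491 − 0.71228×4.94164) / 0.28772 = -3.5969
z₀ = exp(-3.5969) = 0.02741 m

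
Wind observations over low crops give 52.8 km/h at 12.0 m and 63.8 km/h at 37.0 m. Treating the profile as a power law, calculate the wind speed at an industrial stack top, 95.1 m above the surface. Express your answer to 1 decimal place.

First find α: α = ln(V₂/V₁)/ln(z₂/z₁) = ln(63.8/52.8)/ln(37.0/12.0) = 0.18924/1.12601 = 0.1681
Extrapolate from 37.0 m to 95.1 m: V₃ = 63.8 × (95.1/37.0)^0.1681 = 63.8 × 1.1719 = 74.7693 km/h

74.8 km/h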